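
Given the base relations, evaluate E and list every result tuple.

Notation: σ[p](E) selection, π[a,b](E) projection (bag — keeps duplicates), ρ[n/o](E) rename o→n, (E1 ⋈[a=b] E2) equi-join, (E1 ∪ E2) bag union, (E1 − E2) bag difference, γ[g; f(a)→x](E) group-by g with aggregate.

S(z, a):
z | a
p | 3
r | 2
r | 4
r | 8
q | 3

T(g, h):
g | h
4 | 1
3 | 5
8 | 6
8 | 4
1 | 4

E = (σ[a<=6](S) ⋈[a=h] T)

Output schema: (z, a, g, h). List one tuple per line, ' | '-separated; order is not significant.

Subexpression sizes:
  S → 5
  σ[a<=6](S) → 4
  T → 5
  (σ[a<=6](S) ⋈[a=h] T) → 2

== RESULT ==
z | a | g | h
r | 4 | 1 | 4
r | 4 | 8 | 4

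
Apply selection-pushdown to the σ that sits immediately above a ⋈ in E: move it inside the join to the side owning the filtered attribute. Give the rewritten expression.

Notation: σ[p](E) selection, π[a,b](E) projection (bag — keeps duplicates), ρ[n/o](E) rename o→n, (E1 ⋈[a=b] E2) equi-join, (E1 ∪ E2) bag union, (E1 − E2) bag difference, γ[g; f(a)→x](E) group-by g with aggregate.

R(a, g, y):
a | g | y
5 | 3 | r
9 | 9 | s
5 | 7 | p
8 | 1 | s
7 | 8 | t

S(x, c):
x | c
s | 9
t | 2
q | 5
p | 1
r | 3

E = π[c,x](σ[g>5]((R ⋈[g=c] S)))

σ filters on g, owned by the left side.
E' = π[c,x]((σ[g>5](R) ⋈[g=c] S))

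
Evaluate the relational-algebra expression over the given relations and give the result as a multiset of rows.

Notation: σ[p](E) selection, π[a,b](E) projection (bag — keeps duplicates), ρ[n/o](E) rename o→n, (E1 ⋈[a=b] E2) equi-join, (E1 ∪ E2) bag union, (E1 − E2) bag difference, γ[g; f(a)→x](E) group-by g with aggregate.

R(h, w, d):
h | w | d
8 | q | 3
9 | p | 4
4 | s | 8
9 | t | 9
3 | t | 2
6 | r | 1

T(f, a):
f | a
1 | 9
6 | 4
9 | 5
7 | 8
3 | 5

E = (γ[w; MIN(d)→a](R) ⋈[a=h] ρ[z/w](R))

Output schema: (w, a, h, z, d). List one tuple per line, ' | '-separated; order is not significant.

Stepwise |·|:
  R → 6
  γ[w; MIN(d)→a](R) → 5
  R → 6
  ρ[z/w](R) → 6
  (γ[w; MIN(d)→a](R) ⋈[a=h] ρ[z/w](R)) → 3

== RESULT ==
w | a | h | z | d
p | 4 | 4 | s | 8
q | 3 | 3 | t | 2
s | 8 | 8 | q | 3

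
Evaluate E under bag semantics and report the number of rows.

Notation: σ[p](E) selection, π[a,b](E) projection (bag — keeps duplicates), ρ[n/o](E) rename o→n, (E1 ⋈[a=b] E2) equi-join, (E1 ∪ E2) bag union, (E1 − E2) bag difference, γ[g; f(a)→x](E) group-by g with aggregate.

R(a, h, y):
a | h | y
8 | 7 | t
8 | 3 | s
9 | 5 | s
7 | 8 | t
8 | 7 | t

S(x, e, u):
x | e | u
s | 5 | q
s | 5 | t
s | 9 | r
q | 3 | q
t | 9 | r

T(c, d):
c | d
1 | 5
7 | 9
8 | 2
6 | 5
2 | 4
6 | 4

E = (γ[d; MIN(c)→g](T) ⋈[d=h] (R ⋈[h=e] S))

Row counts bottom-up:
  T → 6
  γ[d; MIN(c)→g](T) → 4
  R → 5
  S → 5
  (R ⋈[h=e] S) → 3
  (γ[d; MIN(c)→g](T) ⋈[d=h] (R ⋈[h=e] S)) → 2

|E| = 2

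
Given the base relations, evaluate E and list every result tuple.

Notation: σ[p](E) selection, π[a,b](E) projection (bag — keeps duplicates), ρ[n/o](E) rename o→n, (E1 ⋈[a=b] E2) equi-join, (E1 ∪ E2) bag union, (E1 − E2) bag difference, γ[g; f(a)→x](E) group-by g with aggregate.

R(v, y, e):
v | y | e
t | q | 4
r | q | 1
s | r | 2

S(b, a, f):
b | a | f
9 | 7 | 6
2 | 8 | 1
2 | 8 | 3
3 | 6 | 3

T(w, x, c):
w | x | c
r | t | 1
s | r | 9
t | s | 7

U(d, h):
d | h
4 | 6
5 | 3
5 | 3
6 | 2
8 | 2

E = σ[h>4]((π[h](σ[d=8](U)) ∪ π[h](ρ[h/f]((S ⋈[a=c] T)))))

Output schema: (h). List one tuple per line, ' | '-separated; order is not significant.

Row counts bottom-up:
  U → 5
  σ[d=8](U) → 1
  π[h](σ[d=8](U)) → 1
  S → 4
  T → 3
  (S ⋈[a=c] T) → 1
  ρ[h/f]((S ⋈[a=c] T)) → 1
  π[h](ρ[h/f]((S ⋈[a=c] T))) → 1
  (π[h](σ[d=8](U)) ∪ π[h](ρ[h/f]((S ⋈[a=c] T)))) → 2
  σ[h>4]((π[h](σ[d=8](U)) ∪ π[h](ρ[h/f]((S ⋈[a=c] T))))) → 1

== RESULT ==
h
6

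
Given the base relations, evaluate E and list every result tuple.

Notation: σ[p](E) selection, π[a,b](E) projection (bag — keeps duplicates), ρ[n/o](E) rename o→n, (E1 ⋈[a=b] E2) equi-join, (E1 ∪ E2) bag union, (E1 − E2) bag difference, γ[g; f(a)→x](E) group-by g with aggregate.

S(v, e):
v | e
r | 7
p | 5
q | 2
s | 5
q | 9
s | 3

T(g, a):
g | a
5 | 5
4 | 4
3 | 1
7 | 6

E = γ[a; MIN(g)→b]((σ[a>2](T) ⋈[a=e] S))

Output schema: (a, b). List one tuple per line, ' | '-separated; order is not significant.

Per-node cardinality:
  T → 4
  σ[a>2](T) → 3
  S → 6
  (σ[a>2](T) ⋈[a=e] S) → 2
  γ[a; MIN(g)→b]((σ[a>2](T) ⋈[a=e] S)) → 1

== RESULT ==
a | b
5 | 5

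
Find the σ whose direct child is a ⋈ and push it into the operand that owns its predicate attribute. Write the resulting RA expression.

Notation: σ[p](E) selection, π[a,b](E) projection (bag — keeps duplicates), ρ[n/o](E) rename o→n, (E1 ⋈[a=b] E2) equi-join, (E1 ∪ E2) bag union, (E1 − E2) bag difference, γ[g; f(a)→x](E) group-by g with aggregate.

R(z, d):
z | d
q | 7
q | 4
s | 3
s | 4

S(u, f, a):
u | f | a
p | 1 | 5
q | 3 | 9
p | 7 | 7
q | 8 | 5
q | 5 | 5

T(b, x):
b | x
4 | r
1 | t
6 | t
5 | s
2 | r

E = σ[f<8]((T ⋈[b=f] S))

σ filters on f, owned by the right side.
E' = (T ⋈[b=f] σ[f<8](S))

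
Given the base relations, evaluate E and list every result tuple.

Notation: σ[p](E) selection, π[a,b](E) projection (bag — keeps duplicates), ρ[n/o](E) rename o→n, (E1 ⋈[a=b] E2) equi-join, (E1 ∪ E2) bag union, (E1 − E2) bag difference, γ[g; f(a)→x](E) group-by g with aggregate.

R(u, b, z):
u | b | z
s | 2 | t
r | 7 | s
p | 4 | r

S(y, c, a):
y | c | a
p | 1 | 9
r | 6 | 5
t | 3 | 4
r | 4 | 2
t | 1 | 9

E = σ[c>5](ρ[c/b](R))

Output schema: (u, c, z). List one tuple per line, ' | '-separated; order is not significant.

Stepwise |·|:
  R → 3
  ρ[c/b](R) → 3
  σ[c>5](ρ[c/b](R)) → 1

== RESULT ==
u | c | z
r | 7 | s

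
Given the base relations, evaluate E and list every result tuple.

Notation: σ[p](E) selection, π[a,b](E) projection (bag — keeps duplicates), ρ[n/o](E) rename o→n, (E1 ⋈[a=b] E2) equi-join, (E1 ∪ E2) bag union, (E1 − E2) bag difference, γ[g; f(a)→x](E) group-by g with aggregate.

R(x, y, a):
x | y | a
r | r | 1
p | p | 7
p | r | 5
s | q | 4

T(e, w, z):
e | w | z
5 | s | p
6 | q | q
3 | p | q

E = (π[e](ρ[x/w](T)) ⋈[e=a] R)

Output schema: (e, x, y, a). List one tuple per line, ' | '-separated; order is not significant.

Per-node cardinality:
  T → 3
  ρ[x/w](T) → 3
  π[e](ρ[x/w](T)) → 3
  R → 4
  (π[e](ρ[x/w](T)) ⋈[e=a] R) → 1

== RESULT ==
e | x | y | a
5 | p | r | 5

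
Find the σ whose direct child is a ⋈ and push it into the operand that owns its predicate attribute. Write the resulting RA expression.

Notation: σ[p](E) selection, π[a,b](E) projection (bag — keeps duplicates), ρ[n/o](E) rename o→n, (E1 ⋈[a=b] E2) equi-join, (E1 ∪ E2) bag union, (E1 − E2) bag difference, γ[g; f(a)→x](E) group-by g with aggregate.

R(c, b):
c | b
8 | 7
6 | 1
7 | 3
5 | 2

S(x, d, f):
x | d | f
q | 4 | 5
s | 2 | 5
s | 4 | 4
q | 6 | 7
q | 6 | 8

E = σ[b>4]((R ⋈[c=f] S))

σ filters on b, owned by the left side.
E' = (σ[b>4](R) ⋈[c=f] S)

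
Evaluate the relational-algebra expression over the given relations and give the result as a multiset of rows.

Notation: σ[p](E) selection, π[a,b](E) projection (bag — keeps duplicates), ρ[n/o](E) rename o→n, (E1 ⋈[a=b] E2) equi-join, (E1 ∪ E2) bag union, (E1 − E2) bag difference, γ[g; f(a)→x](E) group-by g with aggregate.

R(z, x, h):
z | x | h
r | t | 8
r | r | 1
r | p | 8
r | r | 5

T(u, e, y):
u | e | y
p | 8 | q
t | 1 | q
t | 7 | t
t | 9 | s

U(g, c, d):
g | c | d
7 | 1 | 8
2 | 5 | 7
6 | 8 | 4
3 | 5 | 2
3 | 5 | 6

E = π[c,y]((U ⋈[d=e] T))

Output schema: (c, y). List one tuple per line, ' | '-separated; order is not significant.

Per-node cardinality:
  U → 5
  T → 4
  (U ⋈[d=e] T) → 2
  π[c,y]((U ⋈[d=e] T)) → 2

== RESULT ==
c | y
1 | q
5 | t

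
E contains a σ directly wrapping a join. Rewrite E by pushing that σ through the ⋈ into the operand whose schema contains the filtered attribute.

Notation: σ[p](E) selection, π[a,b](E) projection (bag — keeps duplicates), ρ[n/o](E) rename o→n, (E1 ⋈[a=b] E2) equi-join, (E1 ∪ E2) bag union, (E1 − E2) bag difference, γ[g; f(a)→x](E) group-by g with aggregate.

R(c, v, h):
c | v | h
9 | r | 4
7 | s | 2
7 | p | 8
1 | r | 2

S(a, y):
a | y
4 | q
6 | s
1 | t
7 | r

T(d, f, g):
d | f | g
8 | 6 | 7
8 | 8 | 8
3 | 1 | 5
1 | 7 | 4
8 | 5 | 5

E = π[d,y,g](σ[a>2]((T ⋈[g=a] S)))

σ filters on a, owned by the right side.
E' = π[d,y,g]((T ⋈[g=a] σ[a>2](S)))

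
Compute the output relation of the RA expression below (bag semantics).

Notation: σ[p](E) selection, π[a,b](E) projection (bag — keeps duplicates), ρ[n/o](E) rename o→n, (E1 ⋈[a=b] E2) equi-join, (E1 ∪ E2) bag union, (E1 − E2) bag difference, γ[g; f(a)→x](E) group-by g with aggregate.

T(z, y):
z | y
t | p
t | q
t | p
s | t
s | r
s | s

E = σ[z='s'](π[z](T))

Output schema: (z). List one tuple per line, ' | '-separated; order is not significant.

Per-node cardinality:
  T → 6
  π[z](T) → 6
  σ[z='s'](π[z](T)) → 3

== RESULT ==
z
s
s
s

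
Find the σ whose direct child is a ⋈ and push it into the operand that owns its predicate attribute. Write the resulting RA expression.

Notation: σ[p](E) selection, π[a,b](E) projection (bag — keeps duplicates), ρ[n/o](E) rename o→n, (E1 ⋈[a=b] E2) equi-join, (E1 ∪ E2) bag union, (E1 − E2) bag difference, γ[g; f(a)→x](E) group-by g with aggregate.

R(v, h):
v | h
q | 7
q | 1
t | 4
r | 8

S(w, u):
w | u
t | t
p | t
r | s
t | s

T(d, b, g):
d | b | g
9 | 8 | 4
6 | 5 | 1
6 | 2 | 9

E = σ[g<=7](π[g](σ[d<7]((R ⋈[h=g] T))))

σ filters on d, owned by the right side.
E' = σ[g<=7](π[g]((R ⋈[h=g] σ[d<7](T))))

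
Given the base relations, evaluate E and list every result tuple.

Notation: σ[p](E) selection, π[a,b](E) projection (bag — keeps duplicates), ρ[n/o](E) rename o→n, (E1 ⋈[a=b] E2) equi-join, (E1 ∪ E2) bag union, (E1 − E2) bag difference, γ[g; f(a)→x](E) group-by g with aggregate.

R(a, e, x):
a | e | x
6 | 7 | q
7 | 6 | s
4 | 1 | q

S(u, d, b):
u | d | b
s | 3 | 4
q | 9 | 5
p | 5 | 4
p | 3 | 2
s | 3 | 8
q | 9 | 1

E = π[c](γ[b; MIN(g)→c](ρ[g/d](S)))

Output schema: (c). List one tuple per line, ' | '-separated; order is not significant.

Subexpression sizes:
  S → 6
  ρ[g/d](S) → 6
  γ[b; MIN(g)→c](ρ[g/d](S)) → 5
  π[c](γ[b; MIN(g)→c](ρ[g/d](S))) → 5

== RESULT ==
c
3
3
3
9
9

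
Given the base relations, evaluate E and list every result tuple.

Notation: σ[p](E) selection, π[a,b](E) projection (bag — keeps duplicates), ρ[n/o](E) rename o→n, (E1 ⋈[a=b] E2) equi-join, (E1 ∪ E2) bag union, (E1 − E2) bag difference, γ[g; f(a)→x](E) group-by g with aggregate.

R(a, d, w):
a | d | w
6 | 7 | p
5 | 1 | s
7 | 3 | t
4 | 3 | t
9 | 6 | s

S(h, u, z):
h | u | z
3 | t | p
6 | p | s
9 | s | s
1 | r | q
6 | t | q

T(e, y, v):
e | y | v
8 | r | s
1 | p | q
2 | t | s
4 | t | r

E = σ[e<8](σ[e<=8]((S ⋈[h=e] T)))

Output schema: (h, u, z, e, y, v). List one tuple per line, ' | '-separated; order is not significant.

Row counts bottom-up:
  S → 5
  T → 4
  (S ⋈[h=e] T) → 1
  σ[e<=8]((S ⋈[h=e] T)) → 1
  σ[e<8](σ[e<=8]((S ⋈[h=e] T))) → 1

== RESULT ==
h | u | z | e | y | v
1 | r | q | 1 | p | q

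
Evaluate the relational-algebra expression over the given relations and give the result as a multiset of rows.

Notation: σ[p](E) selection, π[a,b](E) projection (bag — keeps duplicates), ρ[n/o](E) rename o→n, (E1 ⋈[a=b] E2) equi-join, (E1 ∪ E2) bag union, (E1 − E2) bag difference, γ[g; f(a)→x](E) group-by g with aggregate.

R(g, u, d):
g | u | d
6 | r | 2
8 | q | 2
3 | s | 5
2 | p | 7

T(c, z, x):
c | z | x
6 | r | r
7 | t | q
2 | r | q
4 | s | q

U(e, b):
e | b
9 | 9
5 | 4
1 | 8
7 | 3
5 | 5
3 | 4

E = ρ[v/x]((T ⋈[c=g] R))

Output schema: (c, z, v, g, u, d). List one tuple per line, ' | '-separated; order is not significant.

Stepwise |·|:
  T → 4
  R → 4
  (T ⋈[c=g] R) → 2
  ρ[v/x]((T ⋈[c=g] R)) → 2

== RESULT ==
c | z | v | g | u | d
2 | r | q | 2 | p | 7
6 | r | r | 6 | r | 2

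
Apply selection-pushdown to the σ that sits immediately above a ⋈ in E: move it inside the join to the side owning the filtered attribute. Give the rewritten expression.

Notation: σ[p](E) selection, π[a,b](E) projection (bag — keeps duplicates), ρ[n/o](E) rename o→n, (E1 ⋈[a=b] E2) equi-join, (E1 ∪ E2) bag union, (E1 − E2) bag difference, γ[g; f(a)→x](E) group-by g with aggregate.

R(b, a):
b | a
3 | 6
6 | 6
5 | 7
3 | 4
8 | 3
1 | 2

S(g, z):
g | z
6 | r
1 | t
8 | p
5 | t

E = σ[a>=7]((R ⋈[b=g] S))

σ filters on a, owned by the left side.
E' = (σ[a>=7](R) ⋈[b=g] S)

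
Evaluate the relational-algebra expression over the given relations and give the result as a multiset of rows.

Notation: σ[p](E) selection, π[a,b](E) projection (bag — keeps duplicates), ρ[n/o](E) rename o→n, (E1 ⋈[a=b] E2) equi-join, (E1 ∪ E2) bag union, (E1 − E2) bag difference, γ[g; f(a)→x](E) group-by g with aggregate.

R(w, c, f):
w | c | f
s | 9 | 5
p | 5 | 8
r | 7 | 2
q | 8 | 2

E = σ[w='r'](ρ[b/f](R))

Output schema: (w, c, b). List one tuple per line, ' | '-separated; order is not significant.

Row counts bottom-up:
  R → 4
  ρ[b/f](R) → 4
  σ[w='r'](ρ[b/f](R)) → 1

== RESULT ==
w | c | b
r | 7 | 2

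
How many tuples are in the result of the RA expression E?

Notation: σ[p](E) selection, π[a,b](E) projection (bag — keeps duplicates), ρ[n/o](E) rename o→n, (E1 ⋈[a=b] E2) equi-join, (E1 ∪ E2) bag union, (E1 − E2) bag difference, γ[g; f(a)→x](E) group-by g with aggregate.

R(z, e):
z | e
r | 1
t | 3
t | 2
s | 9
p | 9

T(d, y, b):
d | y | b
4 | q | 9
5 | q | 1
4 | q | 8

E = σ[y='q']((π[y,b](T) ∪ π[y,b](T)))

Subexpression sizes:
  T → 3
  π[y,b](T) → 3
  T → 3
  π[y,b](T) → 3
  (π[y,b](T) ∪ π[y,b](T)) → 6
  σ[y='q']((π[y,b](T) ∪ π[y,b](T))) → 6

|E| = 6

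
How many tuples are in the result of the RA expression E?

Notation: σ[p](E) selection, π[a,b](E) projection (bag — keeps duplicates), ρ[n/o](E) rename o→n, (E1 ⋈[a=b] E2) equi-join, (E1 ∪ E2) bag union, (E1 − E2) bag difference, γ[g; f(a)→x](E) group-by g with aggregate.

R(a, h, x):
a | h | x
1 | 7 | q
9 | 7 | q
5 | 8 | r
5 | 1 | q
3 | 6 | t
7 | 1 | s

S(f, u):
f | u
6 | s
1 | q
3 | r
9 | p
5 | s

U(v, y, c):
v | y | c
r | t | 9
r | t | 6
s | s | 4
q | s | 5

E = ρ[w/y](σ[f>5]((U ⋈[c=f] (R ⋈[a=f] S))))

Stepwise |·|:
  U → 4
  R → 6
  S → 5
  (R ⋈[a=f] S) → 5
  (U ⋈[c=f] (R ⋈[a=f] S)) → 3
  σ[f>5]((U ⋈[c=f] (R ⋈[a=f] S))) → 1
  ρ[w/y](σ[f>5]((U ⋈[c=f] (R ⋈[a=f] S)))) → 1

|E| = 1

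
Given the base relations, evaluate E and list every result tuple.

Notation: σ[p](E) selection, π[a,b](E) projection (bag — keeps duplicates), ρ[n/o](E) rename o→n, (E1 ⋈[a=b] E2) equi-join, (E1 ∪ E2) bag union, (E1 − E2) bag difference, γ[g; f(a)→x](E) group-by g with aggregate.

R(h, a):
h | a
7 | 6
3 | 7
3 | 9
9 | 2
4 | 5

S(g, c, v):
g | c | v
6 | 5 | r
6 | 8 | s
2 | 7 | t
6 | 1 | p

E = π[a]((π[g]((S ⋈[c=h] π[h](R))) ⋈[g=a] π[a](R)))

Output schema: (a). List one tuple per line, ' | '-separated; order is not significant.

Subexpression sizes:
  S → 4
  R → 5
  π[h](R) → 5
  (S ⋈[c=h] π[h](R)) → 1
  π[g]((S ⋈[c=h] π[h](R))) → 1
  R → 5
  π[a](R) → 5
  (π[g]((S ⋈[c=h] π[h](R))) ⋈[g=a] π[a](R)) → 1
  π[a]((π[g]((S ⋈[c=h] π[h](R))) ⋈[g=a] π[a](R))) → 1

== RESULT ==
a
2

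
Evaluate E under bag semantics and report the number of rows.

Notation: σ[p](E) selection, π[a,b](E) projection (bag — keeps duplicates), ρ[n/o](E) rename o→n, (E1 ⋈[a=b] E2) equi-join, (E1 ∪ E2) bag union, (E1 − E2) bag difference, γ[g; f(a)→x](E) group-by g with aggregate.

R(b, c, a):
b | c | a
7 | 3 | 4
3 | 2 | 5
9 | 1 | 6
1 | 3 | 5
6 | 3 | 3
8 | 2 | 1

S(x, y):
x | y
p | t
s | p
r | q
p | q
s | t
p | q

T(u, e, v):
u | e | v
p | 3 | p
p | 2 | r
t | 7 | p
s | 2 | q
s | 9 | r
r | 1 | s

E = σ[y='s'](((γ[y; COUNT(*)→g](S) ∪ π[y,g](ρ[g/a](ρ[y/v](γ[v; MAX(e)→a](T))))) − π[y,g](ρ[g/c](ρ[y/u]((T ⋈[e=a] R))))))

Stepwise |·|:
  S → 6
  γ[y; COUNT(*)→g](S) → 3
  T → 6
  γ[v; MAX(e)→a](T) → 4
  ρ[y/v](γ[v; MAX(e)→a](T)) → 4
  ρ[g/a](ρ[y/v](γ[v; MAX(e)→a](T))) → 4
  π[y,g](ρ[g/a](ρ[y/v](γ[v; MAX(e)→a](T)))) → 4
  (γ[y; COUNT(*)→g](S) ∪ π[y,g](ρ[g/a](ρ[y/v](γ[v; MAX(e)→a](T))))) → 7
  T → 6
  R → 6
  (T ⋈[e=a] R) → 2
  ρ[y/u]((T ⋈[e=a] R)) → 2
  ρ[g/c](ρ[y/u]((T ⋈[e=a] R))) → 2
  π[y,g](ρ[g/c](ρ[y/u]((T ⋈[e=a] R)))) → 2
  ((γ[y; COUNT(*)→g](S) ∪ π[y,g](ρ[g/a](ρ[y/v](γ[v; MAX(e)→a](T))))) − π[y,g](ρ[g/c](ρ[y/u]((T ⋈[e=a] R))))) → 7
  σ[y='s'](((γ[y; COUNT(*)→g](S) ∪ π[y,g](ρ[g/a](ρ[y/v](γ[v; MAX(e)→a](T))))) − π[y,g](ρ[g/c](ρ[y/u]((T ⋈[e=a] R)))))) → 1

|E| = 1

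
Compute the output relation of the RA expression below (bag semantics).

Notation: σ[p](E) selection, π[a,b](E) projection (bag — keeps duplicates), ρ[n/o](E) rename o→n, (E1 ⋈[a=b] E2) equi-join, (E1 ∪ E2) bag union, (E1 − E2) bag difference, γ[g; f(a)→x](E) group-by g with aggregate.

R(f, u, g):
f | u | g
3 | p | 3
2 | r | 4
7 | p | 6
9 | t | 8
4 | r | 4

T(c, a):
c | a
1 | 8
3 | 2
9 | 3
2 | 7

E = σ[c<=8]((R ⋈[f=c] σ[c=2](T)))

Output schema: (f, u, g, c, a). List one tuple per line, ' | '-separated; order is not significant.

Row counts bottom-up:
  R → 5
  T → 4
  σ[c=2](T) → 1
  (R ⋈[f=c] σ[c=2](T)) → 1
  σ[c<=8]((R ⋈[f=c] σ[c=2](T))) → 1

== RESULT ==
f | u | g | c | a
2 | r | 4 | 2 | 7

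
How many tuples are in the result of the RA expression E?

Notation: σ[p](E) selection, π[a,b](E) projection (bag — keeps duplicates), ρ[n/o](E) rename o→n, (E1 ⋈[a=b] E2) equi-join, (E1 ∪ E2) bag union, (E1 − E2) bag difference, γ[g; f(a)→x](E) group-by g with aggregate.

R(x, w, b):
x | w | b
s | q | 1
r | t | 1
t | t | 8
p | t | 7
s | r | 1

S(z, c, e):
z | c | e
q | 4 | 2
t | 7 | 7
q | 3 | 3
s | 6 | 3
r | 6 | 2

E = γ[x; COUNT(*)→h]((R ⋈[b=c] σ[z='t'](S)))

Subexpression sizes:
  R → 5
  S → 5
  σ[z='t'](S) → 1
  (R ⋈[b=c] σ[z='t'](S)) → 1
  γ[x; COUNT(*)→h]((R ⋈[b=c] σ[z='t'](S))) → 1

|E| = 1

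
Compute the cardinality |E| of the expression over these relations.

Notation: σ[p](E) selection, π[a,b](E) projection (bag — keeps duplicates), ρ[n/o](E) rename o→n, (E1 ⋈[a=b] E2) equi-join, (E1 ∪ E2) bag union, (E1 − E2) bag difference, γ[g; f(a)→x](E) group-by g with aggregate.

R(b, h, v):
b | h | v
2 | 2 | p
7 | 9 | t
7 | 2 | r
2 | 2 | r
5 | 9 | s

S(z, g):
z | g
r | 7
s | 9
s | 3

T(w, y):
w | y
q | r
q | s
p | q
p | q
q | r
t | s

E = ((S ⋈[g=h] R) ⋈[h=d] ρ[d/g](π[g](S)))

Subexpression sizes:
  S → 3
  R → 5
  (S ⋈[g=h] R) → 2
  S → 3
  π[g](S) → 3
  ρ[d/g](π[g](S)) → 3
  ((S ⋈[g=h] R) ⋈[h=d] ρ[d/g](π[g](S))) → 2

|E| = 2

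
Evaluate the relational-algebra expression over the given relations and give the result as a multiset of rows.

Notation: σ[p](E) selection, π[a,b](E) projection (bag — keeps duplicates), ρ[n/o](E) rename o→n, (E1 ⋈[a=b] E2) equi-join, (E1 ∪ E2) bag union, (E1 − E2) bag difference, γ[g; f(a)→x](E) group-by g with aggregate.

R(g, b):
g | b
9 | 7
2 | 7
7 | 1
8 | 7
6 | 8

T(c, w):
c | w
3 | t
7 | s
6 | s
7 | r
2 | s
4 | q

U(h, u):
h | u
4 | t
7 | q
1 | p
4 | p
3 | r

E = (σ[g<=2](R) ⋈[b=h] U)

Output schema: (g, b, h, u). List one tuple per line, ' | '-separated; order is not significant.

Row counts bottom-up:
  R → 5
  σ[g<=2](R) → 1
  U → 5
  (σ[g<=2](R) ⋈[b=h] U) → 1

== RESULT ==
g | b | h | u
2 | 7 | 7 | q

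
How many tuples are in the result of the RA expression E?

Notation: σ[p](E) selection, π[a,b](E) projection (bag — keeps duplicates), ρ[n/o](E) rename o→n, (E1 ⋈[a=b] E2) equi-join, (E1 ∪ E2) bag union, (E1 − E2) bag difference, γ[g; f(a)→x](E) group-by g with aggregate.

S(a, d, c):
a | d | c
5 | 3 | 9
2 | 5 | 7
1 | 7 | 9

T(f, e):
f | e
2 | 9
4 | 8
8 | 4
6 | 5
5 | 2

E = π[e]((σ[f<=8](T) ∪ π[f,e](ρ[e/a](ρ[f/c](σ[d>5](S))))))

Stepwise |·|:
  T → 5
  σ[f<=8](T) → 5
  S → 3
  σ[d>5](S) → 1
  ρ[f/c](σ[d>5](S)) → 1
  ρ[e/a](ρ[f/c](σ[d>5](S))) → 1
  π[f,e](ρ[e/a](ρ[f/c](σ[d>5](S)))) → 1
  (σ[f<=8](T) ∪ π[f,e](ρ[e/a](ρ[f/c](σ[d>5](S))))) → 6
  π[e]((σ[f<=8](T) ∪ π[f,e](ρ[e/a](ρ[f/c](σ[d>5](S)))))) → 6

|E| = 6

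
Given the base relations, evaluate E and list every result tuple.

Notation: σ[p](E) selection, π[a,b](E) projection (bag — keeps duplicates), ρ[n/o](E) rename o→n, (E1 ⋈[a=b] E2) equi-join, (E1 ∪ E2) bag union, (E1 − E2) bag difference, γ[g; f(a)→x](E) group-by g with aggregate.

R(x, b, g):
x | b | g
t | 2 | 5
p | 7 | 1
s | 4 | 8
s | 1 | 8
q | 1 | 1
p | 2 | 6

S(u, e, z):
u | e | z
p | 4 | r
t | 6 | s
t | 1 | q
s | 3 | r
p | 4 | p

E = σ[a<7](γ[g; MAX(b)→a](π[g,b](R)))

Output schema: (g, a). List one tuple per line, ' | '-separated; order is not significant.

Per-node cardinality:
  R → 6
  π[g,b](R) → 6
  γ[g; MAX(b)→a](π[g,b](R)) → 4
  σ[a<7](γ[g; MAX(b)→a](π[g,b](R))) → 3

== RESULT ==
g | a
5 | 2
6 | 2
8 | 4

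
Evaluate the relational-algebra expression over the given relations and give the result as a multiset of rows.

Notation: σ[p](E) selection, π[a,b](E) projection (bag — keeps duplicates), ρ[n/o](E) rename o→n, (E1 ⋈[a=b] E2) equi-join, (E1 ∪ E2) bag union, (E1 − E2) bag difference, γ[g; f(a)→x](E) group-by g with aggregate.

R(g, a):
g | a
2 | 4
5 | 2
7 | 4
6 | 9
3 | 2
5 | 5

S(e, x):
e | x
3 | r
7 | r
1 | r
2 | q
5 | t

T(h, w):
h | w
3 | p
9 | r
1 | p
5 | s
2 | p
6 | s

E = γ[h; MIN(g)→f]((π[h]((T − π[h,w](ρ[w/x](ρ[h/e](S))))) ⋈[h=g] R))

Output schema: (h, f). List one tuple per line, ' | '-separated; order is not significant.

Row counts bottom-up:
  T → 6
  S → 5
  ρ[h/e](S) → 5
  ρ[w/x](ρ[h/e](S)) → 5
  π[h,w](ρ[w/x](ρ[h/e](S))) → 5
  (T − π[h,w](ρ[w/x](ρ[h/e](S)))) → 6
  π[h]((T − π[h,w](ρ[w/x](ρ[h/e](S))))) → 6
  R → 6
  (π[h]((T − π[h,w](ρ[w/x](ρ[h/e](S))))) ⋈[h=g] R) → 5
  γ[h; MIN(g)→f]((π[h]((T − π[h,w](ρ[w/x](ρ[h/e](S))))) ⋈[h=g] R)) → 4

== RESULT ==
h | f
2 | 2
3 | 3
5 | 5
6 | 6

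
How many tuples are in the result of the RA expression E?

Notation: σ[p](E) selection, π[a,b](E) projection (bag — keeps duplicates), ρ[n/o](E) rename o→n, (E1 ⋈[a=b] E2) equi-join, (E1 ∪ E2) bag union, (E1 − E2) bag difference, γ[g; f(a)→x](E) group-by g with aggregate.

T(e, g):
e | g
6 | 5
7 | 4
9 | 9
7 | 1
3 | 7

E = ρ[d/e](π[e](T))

Stepwise |·|:
  T → 5
  π[e](T) → 5
  ρ[d/e](π[e](T)) → 5

|E| = 5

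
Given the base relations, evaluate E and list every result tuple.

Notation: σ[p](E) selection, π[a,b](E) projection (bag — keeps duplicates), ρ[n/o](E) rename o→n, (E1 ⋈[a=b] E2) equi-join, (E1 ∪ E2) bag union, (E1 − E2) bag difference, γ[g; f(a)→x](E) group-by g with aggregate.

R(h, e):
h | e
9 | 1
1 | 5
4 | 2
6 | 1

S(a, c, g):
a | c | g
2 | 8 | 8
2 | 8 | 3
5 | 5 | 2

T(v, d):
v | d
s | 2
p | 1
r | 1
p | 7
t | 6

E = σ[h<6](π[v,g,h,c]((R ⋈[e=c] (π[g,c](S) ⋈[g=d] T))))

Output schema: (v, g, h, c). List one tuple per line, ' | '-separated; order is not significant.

Row counts bottom-up:
  R → 4
  S → 3
  π[g,c](S) → 3
  T → 5
  (π[g,c](S) ⋈[g=d] T) → 1
  (R ⋈[e=c] (π[g,c](S) ⋈[g=d] T)) → 1
  π[v,g,h,c]((R ⋈[e=c] (π[g,c](S) ⋈[g=d] T))) → 1
  σ[h<6](π[v,g,h,c]((R ⋈[e=c] (π[g,c](S) ⋈[g=d] T)))) → 1

== RESULT ==
v | g | h | c
s | 2 | 1 | 5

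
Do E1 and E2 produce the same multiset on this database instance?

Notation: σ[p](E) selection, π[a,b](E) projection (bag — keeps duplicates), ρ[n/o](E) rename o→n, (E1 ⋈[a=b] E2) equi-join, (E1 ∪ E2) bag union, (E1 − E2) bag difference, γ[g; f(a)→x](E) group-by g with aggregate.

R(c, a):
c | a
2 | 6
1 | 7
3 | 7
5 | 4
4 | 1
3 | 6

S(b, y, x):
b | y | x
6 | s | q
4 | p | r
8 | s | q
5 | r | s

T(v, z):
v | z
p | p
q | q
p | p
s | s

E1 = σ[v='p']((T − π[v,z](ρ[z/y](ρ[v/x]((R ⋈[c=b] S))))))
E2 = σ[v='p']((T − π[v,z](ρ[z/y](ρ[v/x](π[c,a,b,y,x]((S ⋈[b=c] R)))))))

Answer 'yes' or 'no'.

E1 per-node cardinality:
  T → 4
  R → 6
  S → 4
  (R ⋈[c=b] S) → 2
  ρ[v/x]((R ⋈[c=b] S)) → 2
  ρ[z/y](ρ[v/x]((R ⋈[c=b] S))) → 2
  π[v,z](ρ[z/y](ρ[v/x]((R ⋈[c=b] S)))) → 2
  (T − π[v,z](ρ[z/y](ρ[v/x]((R ⋈[c=b] S))))) → 4
  σ[v='p']((T − π[v,z](ρ[z/y](ρ[v/x]((R ⋈[c=b] S)))))) → 2
E2 per-node cardinality:
  T → 4
  S → 4
  R → 6
  (S ⋈[b=c] R) → 2
  π[c,a,b,y,x]((S ⋈[b=c] R)) → 2
  ρ[v/x](π[c,a,b,y,x]((S ⋈[b=c] R))) → 2
  ρ[z/y](ρ[v/x](π[c,a,b,y,x]((S ⋈[b=c] R)))) → 2
  π[v,z](ρ[z/y](ρ[v/x](π[c,a,b,y,x]((S ⋈[b=c] R))))) → 2
  (T − π[v,z](ρ[z/y](ρ[v/x](π[c,a,b,y,x]((S ⋈[b=c] R)))))) → 4
  σ[v='p']((T − π[v,z](ρ[z/y](ρ[v/x](π[c,a,b,y,x]((S ⋈[b=c] R))))))) → 2

E1 and E2 produce the same multiset:
v | z
p | p
p | p

yes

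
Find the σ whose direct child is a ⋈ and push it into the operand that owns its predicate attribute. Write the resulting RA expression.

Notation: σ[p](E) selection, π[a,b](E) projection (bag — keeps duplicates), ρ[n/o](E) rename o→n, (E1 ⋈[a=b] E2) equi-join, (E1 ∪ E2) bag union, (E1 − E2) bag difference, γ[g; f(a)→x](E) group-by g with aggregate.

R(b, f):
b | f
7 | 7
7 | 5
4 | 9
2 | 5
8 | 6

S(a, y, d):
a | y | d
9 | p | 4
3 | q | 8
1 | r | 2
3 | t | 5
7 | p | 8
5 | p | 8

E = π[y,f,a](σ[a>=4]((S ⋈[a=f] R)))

σ filters on a, owned by the left side.
E' = π[y,f,a]((σ[a>=4](S) ⋈[a=f] R))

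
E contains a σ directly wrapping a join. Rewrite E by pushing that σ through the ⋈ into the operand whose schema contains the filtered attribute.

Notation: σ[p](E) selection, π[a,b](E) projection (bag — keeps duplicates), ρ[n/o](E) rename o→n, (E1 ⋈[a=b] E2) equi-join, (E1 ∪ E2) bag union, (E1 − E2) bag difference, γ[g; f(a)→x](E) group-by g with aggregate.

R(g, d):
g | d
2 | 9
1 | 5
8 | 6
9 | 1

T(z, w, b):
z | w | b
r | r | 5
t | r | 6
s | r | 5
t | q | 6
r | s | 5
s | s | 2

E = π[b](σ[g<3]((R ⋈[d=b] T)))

σ filters on g, owned by the left side.
E' = π[b]((σ[g<3](R) ⋈[d=b] T))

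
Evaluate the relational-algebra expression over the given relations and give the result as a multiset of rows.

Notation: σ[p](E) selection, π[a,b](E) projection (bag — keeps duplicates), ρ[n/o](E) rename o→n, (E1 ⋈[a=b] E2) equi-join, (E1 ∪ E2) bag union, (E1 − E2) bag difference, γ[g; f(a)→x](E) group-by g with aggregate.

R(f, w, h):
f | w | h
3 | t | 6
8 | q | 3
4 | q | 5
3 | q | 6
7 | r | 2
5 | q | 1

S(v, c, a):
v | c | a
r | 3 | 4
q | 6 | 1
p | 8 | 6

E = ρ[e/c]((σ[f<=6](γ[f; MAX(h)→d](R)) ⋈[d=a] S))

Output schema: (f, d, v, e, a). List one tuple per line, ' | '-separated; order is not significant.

Subexpression sizes:
  R → 6
  γ[f; MAX(h)→d](R) → 5
  σ[f<=6](γ[f; MAX(h)→d](R)) → 3
  S → 3
  (σ[f<=6](γ[f; MAX(h)→d](R)) ⋈[d=a] S) → 2
  ρ[e/c]((σ[f<=6](γ[f; MAX(h)→d](R)) ⋈[d=a] S)) → 2

== RESULT ==
f | d | v | e | a
3 | 6 | p | 8 | 6
5 | 1 | q | 6 | 1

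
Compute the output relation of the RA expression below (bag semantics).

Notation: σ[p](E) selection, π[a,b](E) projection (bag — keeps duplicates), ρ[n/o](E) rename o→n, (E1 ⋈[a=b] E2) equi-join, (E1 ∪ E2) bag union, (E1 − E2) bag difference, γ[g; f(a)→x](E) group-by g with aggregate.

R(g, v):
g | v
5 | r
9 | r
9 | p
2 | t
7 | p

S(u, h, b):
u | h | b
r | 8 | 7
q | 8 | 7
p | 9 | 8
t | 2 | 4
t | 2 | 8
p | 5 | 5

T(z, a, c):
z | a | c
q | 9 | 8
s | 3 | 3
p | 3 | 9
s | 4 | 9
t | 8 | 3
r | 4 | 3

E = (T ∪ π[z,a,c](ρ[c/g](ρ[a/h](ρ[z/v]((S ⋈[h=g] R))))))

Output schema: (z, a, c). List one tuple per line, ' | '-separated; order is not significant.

Subexpression sizes:
  T → 6
  S → 6
  R → 5
  (S ⋈[h=g] R) → 5
  ρ[z/v]((S ⋈[h=g] R)) → 5
  ρ[a/h](ρ[z/v]((S ⋈[h=g] R))) → 5
  ρ[c/g](ρ[a/h](ρ[z/v]((S ⋈[h=g] R)))) → 5
  π[z,a,c](ρ[c/g](ρ[a/h](ρ[z/v]((S ⋈[h=g] R))))) → 5
  (T ∪ π[z,a,c](ρ[c/g](ρ[a/h](ρ[z/v]((S ⋈[h=g] R)))))) → 11

== RESULT ==
z | a | c
p | 3 | 9
p | 9 | 9
q | 9 | 8
r | 4 | 3
r | 5 | 5
r | 9 | 9
s | 3 | 3
s | 4 | 9
t | 2 | 2
t | 2 | 2
t | 8 | 3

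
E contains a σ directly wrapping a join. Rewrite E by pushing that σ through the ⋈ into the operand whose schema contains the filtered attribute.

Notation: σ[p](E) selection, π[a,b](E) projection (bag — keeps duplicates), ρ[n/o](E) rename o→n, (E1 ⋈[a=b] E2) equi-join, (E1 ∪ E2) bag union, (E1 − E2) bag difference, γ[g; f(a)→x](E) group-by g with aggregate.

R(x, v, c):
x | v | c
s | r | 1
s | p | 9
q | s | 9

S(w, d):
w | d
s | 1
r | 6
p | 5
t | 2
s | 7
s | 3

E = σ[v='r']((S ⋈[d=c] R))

σ filters on v, owned by the right side.
E' = (S ⋈[d=c] σ[v='r'](R))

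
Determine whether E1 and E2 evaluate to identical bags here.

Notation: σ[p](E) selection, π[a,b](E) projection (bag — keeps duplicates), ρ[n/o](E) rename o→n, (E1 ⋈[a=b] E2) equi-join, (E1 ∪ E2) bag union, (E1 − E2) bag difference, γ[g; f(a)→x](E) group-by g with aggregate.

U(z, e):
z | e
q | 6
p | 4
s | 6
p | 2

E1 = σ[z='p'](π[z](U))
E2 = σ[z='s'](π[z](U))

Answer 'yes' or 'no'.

E1 per-node cardinality:
  U → 4
  π[z](U) → 4
  σ[z='p'](π[z](U)) → 2
E2 per-node cardinality:
  U → 4
  π[z](U) → 4
  σ[z='s'](π[z](U)) → 1

E1 result:
z
p
p
E2 result:
z
s
Witness: ('p',) appears 2× in E1 but 0× in E2.

no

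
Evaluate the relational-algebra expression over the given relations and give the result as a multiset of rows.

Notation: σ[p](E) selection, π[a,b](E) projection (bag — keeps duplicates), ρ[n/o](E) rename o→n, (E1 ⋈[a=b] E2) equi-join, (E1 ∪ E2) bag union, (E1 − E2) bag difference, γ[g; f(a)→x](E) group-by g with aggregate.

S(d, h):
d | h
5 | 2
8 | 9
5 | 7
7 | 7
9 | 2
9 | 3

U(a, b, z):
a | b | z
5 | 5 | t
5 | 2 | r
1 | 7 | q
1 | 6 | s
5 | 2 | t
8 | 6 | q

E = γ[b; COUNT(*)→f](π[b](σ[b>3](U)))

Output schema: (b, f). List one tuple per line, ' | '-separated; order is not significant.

Row counts bottom-up:
  U → 6
  σ[b>3](U) → 4
  π[b](σ[b>3](U)) → 4
  γ[b; COUNT(*)→f](π[b](σ[b>3](U))) → 3

== RESULT ==
b | f
5 | 1
6 | 2
7 | 1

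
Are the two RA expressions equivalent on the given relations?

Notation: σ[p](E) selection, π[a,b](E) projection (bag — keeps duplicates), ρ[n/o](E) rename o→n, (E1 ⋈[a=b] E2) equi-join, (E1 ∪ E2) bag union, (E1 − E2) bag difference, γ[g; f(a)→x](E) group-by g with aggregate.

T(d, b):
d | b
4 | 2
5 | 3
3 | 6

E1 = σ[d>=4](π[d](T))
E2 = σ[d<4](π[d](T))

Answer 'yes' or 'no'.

E1 subexpression sizes:
  T → 3
  π[d](T) → 3
  σ[d>=4](π[d](T)) → 2
E2 subexpression sizes:
  T → 3
  π[d](T) → 3
  σ[d<4](π[d](T)) → 1

E1 result:
d
4
5
E2 result:
d
3
Witness: (3,) appears 0× in E1 but 1× in E2.

no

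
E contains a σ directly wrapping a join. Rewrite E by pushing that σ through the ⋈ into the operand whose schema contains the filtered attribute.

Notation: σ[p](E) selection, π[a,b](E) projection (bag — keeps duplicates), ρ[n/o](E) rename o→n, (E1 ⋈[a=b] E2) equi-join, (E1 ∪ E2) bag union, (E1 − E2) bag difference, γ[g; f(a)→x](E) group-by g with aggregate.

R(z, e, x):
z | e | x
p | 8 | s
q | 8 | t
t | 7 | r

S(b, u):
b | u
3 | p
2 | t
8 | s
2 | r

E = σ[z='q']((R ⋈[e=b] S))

σ filters on z, owned by the left side.
E' = (σ[z='q'](R) ⋈[e=b] S)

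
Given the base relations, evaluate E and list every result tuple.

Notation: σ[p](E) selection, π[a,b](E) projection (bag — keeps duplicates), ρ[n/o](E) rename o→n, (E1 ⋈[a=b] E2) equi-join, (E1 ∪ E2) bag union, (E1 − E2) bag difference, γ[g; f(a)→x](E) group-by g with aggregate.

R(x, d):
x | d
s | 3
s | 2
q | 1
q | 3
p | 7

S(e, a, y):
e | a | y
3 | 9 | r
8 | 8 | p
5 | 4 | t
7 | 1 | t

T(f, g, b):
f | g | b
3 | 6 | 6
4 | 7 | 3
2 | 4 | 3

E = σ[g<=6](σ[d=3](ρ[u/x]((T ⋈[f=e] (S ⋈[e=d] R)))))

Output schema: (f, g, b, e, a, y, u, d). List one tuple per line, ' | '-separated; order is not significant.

Per-node cardinality:
  T → 3
  S → 4
  R → 5
  (S ⋈[e=d] R) → 3
  (T ⋈[f=e] (S ⋈[e=d] R)) → 2
  ρ[u/x]((T ⋈[f=e] (S ⋈[e=d] R))) → 2
  σ[d=3](ρ[u/x]((T ⋈[f=e] (S ⋈[e=d] R)))) → 2
  σ[g<=6](σ[d=3](ρ[u/x]((T ⋈[f=e] (S ⋈[e=d] R))))) → 2

== RESULT ==
f | g | b | e | a | y | u | d
3 | 6 | 6 | 3 | 9 | r | q | 3
3 | 6 | 6 | 3 | 9 | r | s | 3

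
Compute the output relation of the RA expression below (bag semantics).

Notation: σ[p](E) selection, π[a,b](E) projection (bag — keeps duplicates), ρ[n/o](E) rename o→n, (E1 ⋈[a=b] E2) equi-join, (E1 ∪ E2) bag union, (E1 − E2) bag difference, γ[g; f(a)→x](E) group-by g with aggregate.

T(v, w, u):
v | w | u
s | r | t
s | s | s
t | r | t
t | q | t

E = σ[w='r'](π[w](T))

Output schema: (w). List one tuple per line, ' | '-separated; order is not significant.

Per-node cardinality:
  T → 4
  π[w](T) → 4
  σ[w='r'](π[w](T)) → 2

== RESULT ==
w
r
r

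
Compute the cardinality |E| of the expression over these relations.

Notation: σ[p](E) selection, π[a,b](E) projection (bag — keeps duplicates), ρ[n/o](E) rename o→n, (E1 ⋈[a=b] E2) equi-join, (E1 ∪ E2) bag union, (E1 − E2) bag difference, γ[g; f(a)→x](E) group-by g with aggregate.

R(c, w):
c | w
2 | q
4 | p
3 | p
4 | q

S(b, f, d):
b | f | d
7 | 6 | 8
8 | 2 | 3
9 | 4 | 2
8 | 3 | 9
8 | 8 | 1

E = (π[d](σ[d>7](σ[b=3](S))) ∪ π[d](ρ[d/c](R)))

Per-node cardinality:
  S → 5
  σ[b=3](S) → 0
  σ[d>7](σ[b=3](S)) → 0
  π[d](σ[d>7](σ[b=3](S))) → 0
  R → 4
  ρ[d/c](R) → 4
  π[d](ρ[d/c](R)) → 4
  (π[d](σ[d>7](σ[b=3](S))) ∪ π[d](ρ[d/c](R))) → 4

|E| = 4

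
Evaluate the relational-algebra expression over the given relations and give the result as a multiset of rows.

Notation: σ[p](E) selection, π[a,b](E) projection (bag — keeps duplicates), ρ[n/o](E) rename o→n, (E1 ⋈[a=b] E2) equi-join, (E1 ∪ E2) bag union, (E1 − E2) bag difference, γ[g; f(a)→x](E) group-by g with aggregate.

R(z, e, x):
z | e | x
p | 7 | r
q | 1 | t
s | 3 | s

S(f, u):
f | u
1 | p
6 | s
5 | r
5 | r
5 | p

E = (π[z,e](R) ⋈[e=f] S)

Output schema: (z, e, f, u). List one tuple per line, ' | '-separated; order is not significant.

Subexpression sizes:
  R → 3
  π[z,e](R) → 3
  S → 5
  (π[z,e](R) ⋈[e=f] S) → 1

== RESULT ==
z | e | f | u
q | 1 | 1 | p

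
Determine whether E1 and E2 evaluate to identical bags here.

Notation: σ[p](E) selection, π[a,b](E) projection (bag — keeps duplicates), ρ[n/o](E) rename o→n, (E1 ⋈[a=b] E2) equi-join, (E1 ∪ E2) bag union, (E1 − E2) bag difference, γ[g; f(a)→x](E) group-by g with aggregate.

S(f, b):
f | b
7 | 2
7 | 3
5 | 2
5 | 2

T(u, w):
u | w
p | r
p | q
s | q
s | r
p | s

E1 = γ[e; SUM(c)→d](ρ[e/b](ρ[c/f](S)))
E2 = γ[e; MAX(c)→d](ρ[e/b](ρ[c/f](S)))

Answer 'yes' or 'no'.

E1 subexpression sizes:
  S → 4
  ρ[c/f](S) → 4
  ρ[e/b](ρ[c/f](S)) → 4
  γ[e; SUM(c)→d](ρ[e/b](ρ[c/f](S))) → 2
E2 subexpression sizes:
  S → 4
  ρ[c/f](S) → 4
  ρ[e/b](ρ[c/f](S)) → 4
  γ[e; MAX(c)→d](ρ[e/b](ρ[c/f](S))) → 2

E1 result:
e | d
2 | 17
3 | 7
E2 result:
e | d
2 | 7
3 | 7
Witness: (2, 17) appears 1× in E1 but 0× in E2.

no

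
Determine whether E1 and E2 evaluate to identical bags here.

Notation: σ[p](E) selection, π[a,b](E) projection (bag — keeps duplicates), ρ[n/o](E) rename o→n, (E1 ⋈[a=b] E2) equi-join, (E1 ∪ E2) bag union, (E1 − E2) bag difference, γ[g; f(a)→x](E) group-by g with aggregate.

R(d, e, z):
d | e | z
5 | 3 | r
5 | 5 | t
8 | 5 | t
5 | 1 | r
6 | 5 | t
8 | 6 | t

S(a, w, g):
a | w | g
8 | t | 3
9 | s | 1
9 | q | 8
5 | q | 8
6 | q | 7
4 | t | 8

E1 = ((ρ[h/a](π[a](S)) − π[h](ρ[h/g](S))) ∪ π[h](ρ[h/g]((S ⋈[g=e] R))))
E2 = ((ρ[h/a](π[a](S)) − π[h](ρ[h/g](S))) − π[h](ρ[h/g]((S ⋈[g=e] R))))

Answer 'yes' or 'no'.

E1 stepwise |·|:
  S → 6
  π[a](S) → 6
  ρ[h/a](π[a](S)) → 6
  S → 6
  ρ[h/g](S) → 6
  π[h](ρ[h/g](S)) → 6
  (ρ[h/a](π[a](S)) − π[h](ρ[h/g](S))) → 5
  S → 6
  R → 6
  (S ⋈[g=e] R) → 2
  ρ[h/g]((S ⋈[g=e] R)) → 2
  π[h](ρ[h/g]((S ⋈[g=e] R))) → 2
  ((ρ[h/a](π[a](S)) − π[h](ρ[h/g](S))) ∪ π[h](ρ[h/g]((S ⋈[g=e] R)))) → 7
E2 stepwise |·|:
  S → 6
  π[a](S) → 6
  ρ[h/a](π[a](S)) → 6
  S → 6
  ρ[h/g](S) → 6
  π[h](ρ[h/g](S)) → 6
  (ρ[h/a](π[a](S)) − π[h](ρ[h/g](S))) → 5
  S → 6
  R → 6
  (S ⋈[g=e] R) → 2
  ρ[h/g]((S ⋈[g=e] R)) → 2
  π[h](ρ[h/g]((S ⋈[g=e] R))) → 2
  ((ρ[h/a](π[a](S)) − π[h](ρ[h/g](S))) − π[h](ρ[h/g]((S ⋈[g=e] R)))) → 5

E1 result:
h
1
3
4
5
6
9
9
E2 result:
h
4
5
6
9
9
Witness: (1,) appears 1× in E1 but 0× in E2.

no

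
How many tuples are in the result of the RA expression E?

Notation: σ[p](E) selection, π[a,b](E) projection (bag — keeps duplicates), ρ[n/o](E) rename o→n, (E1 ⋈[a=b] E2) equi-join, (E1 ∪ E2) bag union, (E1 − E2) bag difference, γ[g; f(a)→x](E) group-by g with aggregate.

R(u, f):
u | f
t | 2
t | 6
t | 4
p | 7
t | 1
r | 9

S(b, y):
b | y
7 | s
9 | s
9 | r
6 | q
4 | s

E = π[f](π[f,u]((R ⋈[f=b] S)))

Per-node cardinality:
  R → 6
  S → 5
  (R ⋈[f=b] S) → 5
  π[f,u]((R ⋈[f=b] S)) → 5
  π[f](π[f,u]((R ⋈[f=b] S))) → 5

|E| = 5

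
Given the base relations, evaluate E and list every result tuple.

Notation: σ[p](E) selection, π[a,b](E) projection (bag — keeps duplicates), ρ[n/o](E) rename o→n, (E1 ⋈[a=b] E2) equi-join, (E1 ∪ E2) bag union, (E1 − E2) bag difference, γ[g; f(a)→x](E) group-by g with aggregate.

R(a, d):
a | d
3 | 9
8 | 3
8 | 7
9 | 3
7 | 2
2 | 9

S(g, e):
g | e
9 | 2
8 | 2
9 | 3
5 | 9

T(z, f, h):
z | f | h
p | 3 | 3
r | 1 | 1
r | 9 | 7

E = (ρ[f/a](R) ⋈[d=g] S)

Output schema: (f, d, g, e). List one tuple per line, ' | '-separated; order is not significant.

Per-node cardinality:
  R → 6
  ρ[f/a](R) → 6
  S → 4
  (ρ[f/a](R) ⋈[d=g] S) → 4

== RESULT ==
f | d | g | e
2 | 9 | 9 | 2
2 | 9 | 9 | 3
3 | 9 | 9 | 2
3 | 9 | 9 | 3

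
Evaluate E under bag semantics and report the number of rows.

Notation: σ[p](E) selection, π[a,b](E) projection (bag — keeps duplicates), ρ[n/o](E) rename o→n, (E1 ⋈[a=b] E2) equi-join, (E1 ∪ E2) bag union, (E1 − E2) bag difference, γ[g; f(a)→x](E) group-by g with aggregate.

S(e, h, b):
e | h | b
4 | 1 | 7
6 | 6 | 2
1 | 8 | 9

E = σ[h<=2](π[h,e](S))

Row counts bottom-up:
  S → 3
  π[h,e](S) → 3
  σ[h<=2](π[h,e](S)) → 1

|E| = 1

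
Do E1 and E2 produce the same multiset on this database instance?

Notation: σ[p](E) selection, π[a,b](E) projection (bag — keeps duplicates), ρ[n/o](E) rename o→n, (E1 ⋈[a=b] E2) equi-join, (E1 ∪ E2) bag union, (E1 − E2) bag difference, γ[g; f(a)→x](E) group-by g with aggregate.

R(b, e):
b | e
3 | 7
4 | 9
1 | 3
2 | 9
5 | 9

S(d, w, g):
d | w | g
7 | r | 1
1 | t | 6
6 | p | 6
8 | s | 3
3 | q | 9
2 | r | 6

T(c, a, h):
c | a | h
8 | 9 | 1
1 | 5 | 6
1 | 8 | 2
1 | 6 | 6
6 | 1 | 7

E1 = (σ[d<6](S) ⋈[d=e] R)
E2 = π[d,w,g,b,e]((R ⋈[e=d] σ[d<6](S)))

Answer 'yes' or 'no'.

E1 subexpression sizes:
  S → 6
  σ[d<6](S) → 3
  R → 5
  (σ[d<6](S) ⋈[d=e] R) → 1
E2 subexpression sizes:
  R → 5
  S → 6
  σ[d<6](S) → 3
  (R ⋈[e=d] σ[d<6](S)) → 1
  π[d,w,g,b,e]((R ⋈[e=d] σ[d<6](S))) → 1

E1 and E2 produce the same multiset:
d | w | g | b | e
3 | q | 9 | 1 | 3

yes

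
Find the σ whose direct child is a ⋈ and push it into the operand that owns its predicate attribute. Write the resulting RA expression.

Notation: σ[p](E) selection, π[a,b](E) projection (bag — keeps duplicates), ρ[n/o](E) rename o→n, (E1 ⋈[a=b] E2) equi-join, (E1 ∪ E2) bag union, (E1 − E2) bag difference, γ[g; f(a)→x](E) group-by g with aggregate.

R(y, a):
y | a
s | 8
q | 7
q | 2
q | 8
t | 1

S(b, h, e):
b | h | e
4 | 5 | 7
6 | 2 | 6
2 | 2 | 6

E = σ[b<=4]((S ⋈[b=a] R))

σ filters on b, owned by the left side.
E' = (σ[b<=4](S) ⋈[b=a] R)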